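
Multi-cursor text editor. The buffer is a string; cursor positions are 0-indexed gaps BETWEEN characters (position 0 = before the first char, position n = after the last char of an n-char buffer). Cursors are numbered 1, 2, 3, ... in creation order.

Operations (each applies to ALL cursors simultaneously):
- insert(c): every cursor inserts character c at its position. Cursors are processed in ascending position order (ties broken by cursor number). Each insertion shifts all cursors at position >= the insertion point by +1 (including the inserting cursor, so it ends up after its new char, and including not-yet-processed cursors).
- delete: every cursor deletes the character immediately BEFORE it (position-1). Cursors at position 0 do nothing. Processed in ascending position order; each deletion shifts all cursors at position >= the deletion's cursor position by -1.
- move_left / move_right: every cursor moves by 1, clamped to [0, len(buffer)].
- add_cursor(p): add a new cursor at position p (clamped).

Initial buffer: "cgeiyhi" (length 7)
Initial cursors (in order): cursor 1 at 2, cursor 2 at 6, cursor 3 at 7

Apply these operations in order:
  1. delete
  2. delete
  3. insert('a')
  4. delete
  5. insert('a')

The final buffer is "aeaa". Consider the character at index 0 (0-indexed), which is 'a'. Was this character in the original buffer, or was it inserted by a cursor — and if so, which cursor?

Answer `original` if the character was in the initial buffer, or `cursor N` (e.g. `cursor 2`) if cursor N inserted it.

After op 1 (delete): buffer="ceiy" (len 4), cursors c1@1 c2@4 c3@4, authorship ....
After op 2 (delete): buffer="e" (len 1), cursors c1@0 c2@1 c3@1, authorship .
After op 3 (insert('a')): buffer="aeaa" (len 4), cursors c1@1 c2@4 c3@4, authorship 1.23
After op 4 (delete): buffer="e" (len 1), cursors c1@0 c2@1 c3@1, authorship .
After op 5 (insert('a')): buffer="aeaa" (len 4), cursors c1@1 c2@4 c3@4, authorship 1.23
Authorship (.=original, N=cursor N): 1 . 2 3
Index 0: author = 1

Answer: cursor 1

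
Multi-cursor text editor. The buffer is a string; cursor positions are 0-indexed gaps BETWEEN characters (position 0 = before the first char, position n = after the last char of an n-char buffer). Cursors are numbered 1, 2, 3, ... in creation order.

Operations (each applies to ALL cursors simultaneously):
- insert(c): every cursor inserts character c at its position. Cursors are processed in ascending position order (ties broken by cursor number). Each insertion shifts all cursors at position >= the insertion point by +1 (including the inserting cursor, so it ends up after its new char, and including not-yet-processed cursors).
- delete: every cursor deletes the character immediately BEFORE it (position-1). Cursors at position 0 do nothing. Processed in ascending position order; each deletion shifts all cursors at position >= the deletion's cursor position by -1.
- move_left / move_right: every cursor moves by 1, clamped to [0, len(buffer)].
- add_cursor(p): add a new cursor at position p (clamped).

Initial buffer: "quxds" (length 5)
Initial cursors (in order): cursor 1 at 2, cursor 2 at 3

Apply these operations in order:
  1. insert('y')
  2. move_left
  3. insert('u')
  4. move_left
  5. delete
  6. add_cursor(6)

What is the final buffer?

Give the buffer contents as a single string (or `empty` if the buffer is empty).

After op 1 (insert('y')): buffer="quyxyds" (len 7), cursors c1@3 c2@5, authorship ..1.2..
After op 2 (move_left): buffer="quyxyds" (len 7), cursors c1@2 c2@4, authorship ..1.2..
After op 3 (insert('u')): buffer="quuyxuyds" (len 9), cursors c1@3 c2@6, authorship ..11.22..
After op 4 (move_left): buffer="quuyxuyds" (len 9), cursors c1@2 c2@5, authorship ..11.22..
After op 5 (delete): buffer="quyuyds" (len 7), cursors c1@1 c2@3, authorship .1122..
After op 6 (add_cursor(6)): buffer="quyuyds" (len 7), cursors c1@1 c2@3 c3@6, authorship .1122..

Answer: quyuyds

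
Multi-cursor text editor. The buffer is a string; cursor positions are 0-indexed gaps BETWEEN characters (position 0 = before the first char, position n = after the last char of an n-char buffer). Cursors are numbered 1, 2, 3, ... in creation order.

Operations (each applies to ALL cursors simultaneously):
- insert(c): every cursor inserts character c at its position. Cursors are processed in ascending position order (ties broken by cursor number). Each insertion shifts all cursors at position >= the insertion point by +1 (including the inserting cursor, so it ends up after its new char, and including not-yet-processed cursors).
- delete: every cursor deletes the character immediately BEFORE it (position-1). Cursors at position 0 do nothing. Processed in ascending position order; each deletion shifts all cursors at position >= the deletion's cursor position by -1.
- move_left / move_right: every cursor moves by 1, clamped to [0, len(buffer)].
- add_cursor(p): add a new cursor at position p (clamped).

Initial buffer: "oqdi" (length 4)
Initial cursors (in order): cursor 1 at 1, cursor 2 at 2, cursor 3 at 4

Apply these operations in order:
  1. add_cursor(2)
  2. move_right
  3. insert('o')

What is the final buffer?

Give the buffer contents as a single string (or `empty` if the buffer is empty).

After op 1 (add_cursor(2)): buffer="oqdi" (len 4), cursors c1@1 c2@2 c4@2 c3@4, authorship ....
After op 2 (move_right): buffer="oqdi" (len 4), cursors c1@2 c2@3 c4@3 c3@4, authorship ....
After op 3 (insert('o')): buffer="oqodooio" (len 8), cursors c1@3 c2@6 c4@6 c3@8, authorship ..1.24.3

Answer: oqodooio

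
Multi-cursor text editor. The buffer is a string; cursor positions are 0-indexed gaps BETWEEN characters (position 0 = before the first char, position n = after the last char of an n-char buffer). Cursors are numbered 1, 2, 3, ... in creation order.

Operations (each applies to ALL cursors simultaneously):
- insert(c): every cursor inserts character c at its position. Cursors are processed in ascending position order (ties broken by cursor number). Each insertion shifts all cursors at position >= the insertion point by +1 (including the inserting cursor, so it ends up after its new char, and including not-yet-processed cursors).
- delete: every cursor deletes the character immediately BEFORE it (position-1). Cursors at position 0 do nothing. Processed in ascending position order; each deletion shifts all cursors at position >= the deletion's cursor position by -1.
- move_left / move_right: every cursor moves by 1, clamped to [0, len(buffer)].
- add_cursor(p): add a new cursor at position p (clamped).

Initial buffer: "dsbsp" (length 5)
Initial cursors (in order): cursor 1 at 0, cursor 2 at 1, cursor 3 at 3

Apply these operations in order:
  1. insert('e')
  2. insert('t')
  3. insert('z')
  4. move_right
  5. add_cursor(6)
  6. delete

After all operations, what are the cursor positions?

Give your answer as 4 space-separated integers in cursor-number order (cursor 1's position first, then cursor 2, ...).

After op 1 (insert('e')): buffer="edesbesp" (len 8), cursors c1@1 c2@3 c3@6, authorship 1.2..3..
After op 2 (insert('t')): buffer="etdetsbetsp" (len 11), cursors c1@2 c2@5 c3@9, authorship 11.22..33..
After op 3 (insert('z')): buffer="etzdetzsbetzsp" (len 14), cursors c1@3 c2@7 c3@12, authorship 111.222..333..
After op 4 (move_right): buffer="etzdetzsbetzsp" (len 14), cursors c1@4 c2@8 c3@13, authorship 111.222..333..
After op 5 (add_cursor(6)): buffer="etzdetzsbetzsp" (len 14), cursors c1@4 c4@6 c2@8 c3@13, authorship 111.222..333..
After op 6 (delete): buffer="etzezbetzp" (len 10), cursors c1@3 c4@4 c2@5 c3@9, authorship 11122.333.

Answer: 3 5 9 4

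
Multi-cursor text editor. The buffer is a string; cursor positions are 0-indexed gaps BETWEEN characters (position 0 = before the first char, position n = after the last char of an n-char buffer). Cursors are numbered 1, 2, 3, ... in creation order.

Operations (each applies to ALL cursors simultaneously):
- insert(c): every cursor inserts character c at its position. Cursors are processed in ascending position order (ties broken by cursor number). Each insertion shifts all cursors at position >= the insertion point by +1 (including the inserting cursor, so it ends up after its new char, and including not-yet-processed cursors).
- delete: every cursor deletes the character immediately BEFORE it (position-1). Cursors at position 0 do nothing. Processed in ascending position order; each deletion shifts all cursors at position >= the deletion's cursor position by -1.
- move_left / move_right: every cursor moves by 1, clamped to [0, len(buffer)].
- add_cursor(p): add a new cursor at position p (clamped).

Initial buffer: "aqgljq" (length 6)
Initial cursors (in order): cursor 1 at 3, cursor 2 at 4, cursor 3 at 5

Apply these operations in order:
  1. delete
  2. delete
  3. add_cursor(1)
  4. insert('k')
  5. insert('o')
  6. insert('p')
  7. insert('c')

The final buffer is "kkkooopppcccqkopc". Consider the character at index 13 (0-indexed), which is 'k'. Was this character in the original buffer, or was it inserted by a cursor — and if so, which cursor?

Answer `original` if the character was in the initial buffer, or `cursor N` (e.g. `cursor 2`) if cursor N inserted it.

Answer: cursor 4

Derivation:
After op 1 (delete): buffer="aqq" (len 3), cursors c1@2 c2@2 c3@2, authorship ...
After op 2 (delete): buffer="q" (len 1), cursors c1@0 c2@0 c3@0, authorship .
After op 3 (add_cursor(1)): buffer="q" (len 1), cursors c1@0 c2@0 c3@0 c4@1, authorship .
After op 4 (insert('k')): buffer="kkkqk" (len 5), cursors c1@3 c2@3 c3@3 c4@5, authorship 123.4
After op 5 (insert('o')): buffer="kkkoooqko" (len 9), cursors c1@6 c2@6 c3@6 c4@9, authorship 123123.44
After op 6 (insert('p')): buffer="kkkooopppqkop" (len 13), cursors c1@9 c2@9 c3@9 c4@13, authorship 123123123.444
After op 7 (insert('c')): buffer="kkkooopppcccqkopc" (len 17), cursors c1@12 c2@12 c3@12 c4@17, authorship 123123123123.4444
Authorship (.=original, N=cursor N): 1 2 3 1 2 3 1 2 3 1 2 3 . 4 4 4 4
Index 13: author = 4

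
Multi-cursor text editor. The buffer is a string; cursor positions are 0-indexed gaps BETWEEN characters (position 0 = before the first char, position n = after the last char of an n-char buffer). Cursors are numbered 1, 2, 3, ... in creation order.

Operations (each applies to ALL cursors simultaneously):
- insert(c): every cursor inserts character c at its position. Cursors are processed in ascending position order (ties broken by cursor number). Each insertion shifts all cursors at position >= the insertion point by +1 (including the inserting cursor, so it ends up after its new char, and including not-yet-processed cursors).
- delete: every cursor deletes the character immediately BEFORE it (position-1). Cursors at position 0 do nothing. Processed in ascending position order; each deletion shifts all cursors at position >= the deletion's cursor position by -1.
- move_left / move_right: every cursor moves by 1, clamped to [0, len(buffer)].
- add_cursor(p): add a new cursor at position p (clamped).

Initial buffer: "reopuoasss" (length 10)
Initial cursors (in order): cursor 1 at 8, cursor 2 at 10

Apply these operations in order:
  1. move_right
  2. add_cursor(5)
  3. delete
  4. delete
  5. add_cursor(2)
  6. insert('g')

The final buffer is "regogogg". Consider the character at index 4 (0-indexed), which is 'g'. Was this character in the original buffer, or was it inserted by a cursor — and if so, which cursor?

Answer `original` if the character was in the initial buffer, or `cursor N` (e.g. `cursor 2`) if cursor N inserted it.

Answer: cursor 3

Derivation:
After op 1 (move_right): buffer="reopuoasss" (len 10), cursors c1@9 c2@10, authorship ..........
After op 2 (add_cursor(5)): buffer="reopuoasss" (len 10), cursors c3@5 c1@9 c2@10, authorship ..........
After op 3 (delete): buffer="reopoas" (len 7), cursors c3@4 c1@7 c2@7, authorship .......
After op 4 (delete): buffer="reoo" (len 4), cursors c3@3 c1@4 c2@4, authorship ....
After op 5 (add_cursor(2)): buffer="reoo" (len 4), cursors c4@2 c3@3 c1@4 c2@4, authorship ....
After op 6 (insert('g')): buffer="regogogg" (len 8), cursors c4@3 c3@5 c1@8 c2@8, authorship ..4.3.12
Authorship (.=original, N=cursor N): . . 4 . 3 . 1 2
Index 4: author = 3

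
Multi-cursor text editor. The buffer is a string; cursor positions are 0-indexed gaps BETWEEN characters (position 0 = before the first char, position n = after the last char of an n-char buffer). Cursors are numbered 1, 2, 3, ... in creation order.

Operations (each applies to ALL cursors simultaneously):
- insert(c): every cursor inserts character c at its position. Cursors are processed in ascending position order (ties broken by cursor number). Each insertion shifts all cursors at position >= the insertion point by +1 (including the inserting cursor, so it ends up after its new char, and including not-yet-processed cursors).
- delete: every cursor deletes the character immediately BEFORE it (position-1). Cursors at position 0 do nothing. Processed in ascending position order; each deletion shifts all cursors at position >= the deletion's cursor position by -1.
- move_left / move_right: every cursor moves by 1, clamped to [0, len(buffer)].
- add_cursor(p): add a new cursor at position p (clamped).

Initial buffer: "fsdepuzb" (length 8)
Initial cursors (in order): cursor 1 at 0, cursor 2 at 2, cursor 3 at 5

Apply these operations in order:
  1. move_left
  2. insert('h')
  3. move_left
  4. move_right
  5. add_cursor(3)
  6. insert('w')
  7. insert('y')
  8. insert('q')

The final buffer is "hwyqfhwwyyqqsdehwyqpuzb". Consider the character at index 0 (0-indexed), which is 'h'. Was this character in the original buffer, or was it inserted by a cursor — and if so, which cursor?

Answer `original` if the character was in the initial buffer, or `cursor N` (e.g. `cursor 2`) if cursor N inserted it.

Answer: cursor 1

Derivation:
After op 1 (move_left): buffer="fsdepuzb" (len 8), cursors c1@0 c2@1 c3@4, authorship ........
After op 2 (insert('h')): buffer="hfhsdehpuzb" (len 11), cursors c1@1 c2@3 c3@7, authorship 1.2...3....
After op 3 (move_left): buffer="hfhsdehpuzb" (len 11), cursors c1@0 c2@2 c3@6, authorship 1.2...3....
After op 4 (move_right): buffer="hfhsdehpuzb" (len 11), cursors c1@1 c2@3 c3@7, authorship 1.2...3....
After op 5 (add_cursor(3)): buffer="hfhsdehpuzb" (len 11), cursors c1@1 c2@3 c4@3 c3@7, authorship 1.2...3....
After op 6 (insert('w')): buffer="hwfhwwsdehwpuzb" (len 15), cursors c1@2 c2@6 c4@6 c3@11, authorship 11.224...33....
After op 7 (insert('y')): buffer="hwyfhwwyysdehwypuzb" (len 19), cursors c1@3 c2@9 c4@9 c3@15, authorship 111.22424...333....
After op 8 (insert('q')): buffer="hwyqfhwwyyqqsdehwyqpuzb" (len 23), cursors c1@4 c2@12 c4@12 c3@19, authorship 1111.2242424...3333....
Authorship (.=original, N=cursor N): 1 1 1 1 . 2 2 4 2 4 2 4 . . . 3 3 3 3 . . . .
Index 0: author = 1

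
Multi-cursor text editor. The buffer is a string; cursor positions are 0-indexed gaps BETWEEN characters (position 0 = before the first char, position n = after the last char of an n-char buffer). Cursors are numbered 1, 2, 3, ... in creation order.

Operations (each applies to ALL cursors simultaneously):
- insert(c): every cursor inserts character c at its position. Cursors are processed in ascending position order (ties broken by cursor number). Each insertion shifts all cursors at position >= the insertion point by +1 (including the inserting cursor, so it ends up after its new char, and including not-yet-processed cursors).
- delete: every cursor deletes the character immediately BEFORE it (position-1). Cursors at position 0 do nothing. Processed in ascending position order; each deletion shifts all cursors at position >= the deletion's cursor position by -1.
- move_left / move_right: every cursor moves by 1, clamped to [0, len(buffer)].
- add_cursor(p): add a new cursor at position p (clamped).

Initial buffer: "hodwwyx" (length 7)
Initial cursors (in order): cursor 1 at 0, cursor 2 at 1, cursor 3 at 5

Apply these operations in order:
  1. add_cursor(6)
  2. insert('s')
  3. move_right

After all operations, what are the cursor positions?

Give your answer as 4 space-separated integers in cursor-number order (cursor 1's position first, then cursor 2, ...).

After op 1 (add_cursor(6)): buffer="hodwwyx" (len 7), cursors c1@0 c2@1 c3@5 c4@6, authorship .......
After op 2 (insert('s')): buffer="shsodwwsysx" (len 11), cursors c1@1 c2@3 c3@8 c4@10, authorship 1.2....3.4.
After op 3 (move_right): buffer="shsodwwsysx" (len 11), cursors c1@2 c2@4 c3@9 c4@11, authorship 1.2....3.4.

Answer: 2 4 9 11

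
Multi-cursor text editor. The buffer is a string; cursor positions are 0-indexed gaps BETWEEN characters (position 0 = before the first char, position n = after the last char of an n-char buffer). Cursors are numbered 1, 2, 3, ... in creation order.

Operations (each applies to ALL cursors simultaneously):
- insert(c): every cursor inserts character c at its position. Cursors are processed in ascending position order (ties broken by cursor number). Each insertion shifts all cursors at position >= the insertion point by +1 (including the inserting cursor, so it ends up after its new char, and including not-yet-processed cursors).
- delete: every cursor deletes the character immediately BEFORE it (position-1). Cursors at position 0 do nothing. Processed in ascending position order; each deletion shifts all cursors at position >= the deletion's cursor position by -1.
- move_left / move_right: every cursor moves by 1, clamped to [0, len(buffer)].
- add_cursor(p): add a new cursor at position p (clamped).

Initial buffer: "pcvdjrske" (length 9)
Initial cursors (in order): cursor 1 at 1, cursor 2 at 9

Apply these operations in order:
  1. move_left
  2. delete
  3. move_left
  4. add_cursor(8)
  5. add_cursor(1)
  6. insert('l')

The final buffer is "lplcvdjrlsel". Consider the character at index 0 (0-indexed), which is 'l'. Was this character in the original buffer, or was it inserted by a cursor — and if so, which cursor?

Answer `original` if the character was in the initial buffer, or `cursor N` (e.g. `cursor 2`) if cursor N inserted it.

Answer: cursor 1

Derivation:
After op 1 (move_left): buffer="pcvdjrske" (len 9), cursors c1@0 c2@8, authorship .........
After op 2 (delete): buffer="pcvdjrse" (len 8), cursors c1@0 c2@7, authorship ........
After op 3 (move_left): buffer="pcvdjrse" (len 8), cursors c1@0 c2@6, authorship ........
After op 4 (add_cursor(8)): buffer="pcvdjrse" (len 8), cursors c1@0 c2@6 c3@8, authorship ........
After op 5 (add_cursor(1)): buffer="pcvdjrse" (len 8), cursors c1@0 c4@1 c2@6 c3@8, authorship ........
After op 6 (insert('l')): buffer="lplcvdjrlsel" (len 12), cursors c1@1 c4@3 c2@9 c3@12, authorship 1.4.....2..3
Authorship (.=original, N=cursor N): 1 . 4 . . . . . 2 . . 3
Index 0: author = 1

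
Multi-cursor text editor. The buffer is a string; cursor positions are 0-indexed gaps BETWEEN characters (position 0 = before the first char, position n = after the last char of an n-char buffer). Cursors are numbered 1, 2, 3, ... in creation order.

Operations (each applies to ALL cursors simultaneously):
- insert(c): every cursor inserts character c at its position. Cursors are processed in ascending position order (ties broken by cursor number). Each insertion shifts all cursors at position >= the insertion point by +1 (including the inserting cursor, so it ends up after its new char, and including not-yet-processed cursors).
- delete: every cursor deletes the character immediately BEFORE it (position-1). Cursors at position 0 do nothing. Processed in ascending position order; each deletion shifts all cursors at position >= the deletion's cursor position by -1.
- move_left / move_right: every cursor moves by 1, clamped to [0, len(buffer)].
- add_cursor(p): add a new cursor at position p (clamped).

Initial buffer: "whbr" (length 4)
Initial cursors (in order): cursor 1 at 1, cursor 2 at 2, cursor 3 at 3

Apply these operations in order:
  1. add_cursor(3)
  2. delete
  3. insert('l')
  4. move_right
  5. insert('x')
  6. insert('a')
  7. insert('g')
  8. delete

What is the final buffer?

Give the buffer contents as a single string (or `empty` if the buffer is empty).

Answer: llllrxxxxaaaa

Derivation:
After op 1 (add_cursor(3)): buffer="whbr" (len 4), cursors c1@1 c2@2 c3@3 c4@3, authorship ....
After op 2 (delete): buffer="r" (len 1), cursors c1@0 c2@0 c3@0 c4@0, authorship .
After op 3 (insert('l')): buffer="llllr" (len 5), cursors c1@4 c2@4 c3@4 c4@4, authorship 1234.
After op 4 (move_right): buffer="llllr" (len 5), cursors c1@5 c2@5 c3@5 c4@5, authorship 1234.
After op 5 (insert('x')): buffer="llllrxxxx" (len 9), cursors c1@9 c2@9 c3@9 c4@9, authorship 1234.1234
After op 6 (insert('a')): buffer="llllrxxxxaaaa" (len 13), cursors c1@13 c2@13 c3@13 c4@13, authorship 1234.12341234
After op 7 (insert('g')): buffer="llllrxxxxaaaagggg" (len 17), cursors c1@17 c2@17 c3@17 c4@17, authorship 1234.123412341234
After op 8 (delete): buffer="llllrxxxxaaaa" (len 13), cursors c1@13 c2@13 c3@13 c4@13, authorship 1234.12341234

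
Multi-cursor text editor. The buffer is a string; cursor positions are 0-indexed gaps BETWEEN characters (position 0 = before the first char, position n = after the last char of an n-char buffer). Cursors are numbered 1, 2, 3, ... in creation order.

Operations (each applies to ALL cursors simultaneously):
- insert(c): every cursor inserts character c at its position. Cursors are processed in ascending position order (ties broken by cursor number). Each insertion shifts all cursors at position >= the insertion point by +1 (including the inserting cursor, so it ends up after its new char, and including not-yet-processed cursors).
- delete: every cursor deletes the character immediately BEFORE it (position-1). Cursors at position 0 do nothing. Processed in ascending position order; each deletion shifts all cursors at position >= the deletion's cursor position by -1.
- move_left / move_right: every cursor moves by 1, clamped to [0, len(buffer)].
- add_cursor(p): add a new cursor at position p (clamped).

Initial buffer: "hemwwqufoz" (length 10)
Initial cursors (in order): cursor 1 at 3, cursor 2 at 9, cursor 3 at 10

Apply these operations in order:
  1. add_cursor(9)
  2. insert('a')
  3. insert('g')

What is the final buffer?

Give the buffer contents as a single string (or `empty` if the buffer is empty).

Answer: hemagwwqufoaaggzag

Derivation:
After op 1 (add_cursor(9)): buffer="hemwwqufoz" (len 10), cursors c1@3 c2@9 c4@9 c3@10, authorship ..........
After op 2 (insert('a')): buffer="hemawwqufoaaza" (len 14), cursors c1@4 c2@12 c4@12 c3@14, authorship ...1......24.3
After op 3 (insert('g')): buffer="hemagwwqufoaaggzag" (len 18), cursors c1@5 c2@15 c4@15 c3@18, authorship ...11......2424.33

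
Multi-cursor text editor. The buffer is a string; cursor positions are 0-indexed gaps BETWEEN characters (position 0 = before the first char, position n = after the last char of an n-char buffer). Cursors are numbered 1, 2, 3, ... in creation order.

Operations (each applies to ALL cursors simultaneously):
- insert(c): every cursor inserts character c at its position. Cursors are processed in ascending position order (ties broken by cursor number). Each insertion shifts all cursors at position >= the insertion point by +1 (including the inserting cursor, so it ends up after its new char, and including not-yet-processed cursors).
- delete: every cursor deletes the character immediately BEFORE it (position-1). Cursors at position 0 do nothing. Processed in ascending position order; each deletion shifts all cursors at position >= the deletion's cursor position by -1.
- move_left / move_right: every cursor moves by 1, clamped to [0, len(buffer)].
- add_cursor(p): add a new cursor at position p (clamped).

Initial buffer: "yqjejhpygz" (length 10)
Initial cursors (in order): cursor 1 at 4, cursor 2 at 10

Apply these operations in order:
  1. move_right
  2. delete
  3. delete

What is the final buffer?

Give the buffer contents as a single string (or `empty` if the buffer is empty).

Answer: yqjhpy

Derivation:
After op 1 (move_right): buffer="yqjejhpygz" (len 10), cursors c1@5 c2@10, authorship ..........
After op 2 (delete): buffer="yqjehpyg" (len 8), cursors c1@4 c2@8, authorship ........
After op 3 (delete): buffer="yqjhpy" (len 6), cursors c1@3 c2@6, authorship ......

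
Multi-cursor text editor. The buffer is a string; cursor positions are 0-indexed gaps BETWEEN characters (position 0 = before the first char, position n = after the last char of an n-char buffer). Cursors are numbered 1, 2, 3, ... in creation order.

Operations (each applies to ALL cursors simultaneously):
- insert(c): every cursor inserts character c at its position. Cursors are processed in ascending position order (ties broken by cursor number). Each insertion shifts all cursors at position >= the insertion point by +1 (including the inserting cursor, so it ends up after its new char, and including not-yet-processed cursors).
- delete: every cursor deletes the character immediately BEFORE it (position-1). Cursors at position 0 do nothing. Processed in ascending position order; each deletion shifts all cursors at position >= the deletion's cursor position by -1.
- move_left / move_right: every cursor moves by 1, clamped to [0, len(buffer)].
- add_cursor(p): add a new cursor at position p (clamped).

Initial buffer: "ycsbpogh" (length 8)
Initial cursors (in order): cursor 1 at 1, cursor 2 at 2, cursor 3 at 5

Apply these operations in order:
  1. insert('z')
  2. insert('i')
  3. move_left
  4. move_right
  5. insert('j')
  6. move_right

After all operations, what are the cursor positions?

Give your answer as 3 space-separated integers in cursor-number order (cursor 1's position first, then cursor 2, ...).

After op 1 (insert('z')): buffer="yzczsbpzogh" (len 11), cursors c1@2 c2@4 c3@8, authorship .1.2...3...
After op 2 (insert('i')): buffer="yziczisbpziogh" (len 14), cursors c1@3 c2@6 c3@11, authorship .11.22...33...
After op 3 (move_left): buffer="yziczisbpziogh" (len 14), cursors c1@2 c2@5 c3@10, authorship .11.22...33...
After op 4 (move_right): buffer="yziczisbpziogh" (len 14), cursors c1@3 c2@6 c3@11, authorship .11.22...33...
After op 5 (insert('j')): buffer="yzijczijsbpzijogh" (len 17), cursors c1@4 c2@8 c3@14, authorship .111.222...333...
After op 6 (move_right): buffer="yzijczijsbpzijogh" (len 17), cursors c1@5 c2@9 c3@15, authorship .111.222...333...

Answer: 5 9 15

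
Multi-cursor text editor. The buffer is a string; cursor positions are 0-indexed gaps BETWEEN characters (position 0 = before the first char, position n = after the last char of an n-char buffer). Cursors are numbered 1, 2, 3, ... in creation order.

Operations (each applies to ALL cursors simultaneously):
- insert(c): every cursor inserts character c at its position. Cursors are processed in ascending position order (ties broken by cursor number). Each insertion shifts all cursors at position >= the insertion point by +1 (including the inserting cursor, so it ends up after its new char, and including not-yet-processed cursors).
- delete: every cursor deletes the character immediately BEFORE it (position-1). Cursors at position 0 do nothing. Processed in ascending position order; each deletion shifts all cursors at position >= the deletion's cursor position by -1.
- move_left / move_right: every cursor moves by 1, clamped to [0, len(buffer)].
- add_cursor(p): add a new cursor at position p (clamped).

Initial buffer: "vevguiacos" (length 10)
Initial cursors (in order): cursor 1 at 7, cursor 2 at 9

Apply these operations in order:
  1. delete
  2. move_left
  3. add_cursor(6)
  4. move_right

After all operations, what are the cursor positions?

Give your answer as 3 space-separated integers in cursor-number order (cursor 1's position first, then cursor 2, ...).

After op 1 (delete): buffer="vevguics" (len 8), cursors c1@6 c2@7, authorship ........
After op 2 (move_left): buffer="vevguics" (len 8), cursors c1@5 c2@6, authorship ........
After op 3 (add_cursor(6)): buffer="vevguics" (len 8), cursors c1@5 c2@6 c3@6, authorship ........
After op 4 (move_right): buffer="vevguics" (len 8), cursors c1@6 c2@7 c3@7, authorship ........

Answer: 6 7 7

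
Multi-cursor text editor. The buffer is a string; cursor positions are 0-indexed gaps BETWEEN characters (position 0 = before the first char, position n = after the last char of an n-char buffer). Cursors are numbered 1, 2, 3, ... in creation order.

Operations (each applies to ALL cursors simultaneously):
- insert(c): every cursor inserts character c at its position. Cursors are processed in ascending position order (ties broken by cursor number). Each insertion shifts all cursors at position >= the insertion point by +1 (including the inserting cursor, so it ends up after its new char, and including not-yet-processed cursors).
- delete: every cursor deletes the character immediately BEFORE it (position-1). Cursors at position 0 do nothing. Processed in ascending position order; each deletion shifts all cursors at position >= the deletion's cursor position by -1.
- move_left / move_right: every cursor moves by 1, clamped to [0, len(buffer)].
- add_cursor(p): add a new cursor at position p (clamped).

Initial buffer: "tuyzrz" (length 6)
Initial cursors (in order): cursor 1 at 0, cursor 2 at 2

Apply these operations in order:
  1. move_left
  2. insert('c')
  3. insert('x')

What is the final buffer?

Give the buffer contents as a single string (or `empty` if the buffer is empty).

After op 1 (move_left): buffer="tuyzrz" (len 6), cursors c1@0 c2@1, authorship ......
After op 2 (insert('c')): buffer="ctcuyzrz" (len 8), cursors c1@1 c2@3, authorship 1.2.....
After op 3 (insert('x')): buffer="cxtcxuyzrz" (len 10), cursors c1@2 c2@5, authorship 11.22.....

Answer: cxtcxuyzrz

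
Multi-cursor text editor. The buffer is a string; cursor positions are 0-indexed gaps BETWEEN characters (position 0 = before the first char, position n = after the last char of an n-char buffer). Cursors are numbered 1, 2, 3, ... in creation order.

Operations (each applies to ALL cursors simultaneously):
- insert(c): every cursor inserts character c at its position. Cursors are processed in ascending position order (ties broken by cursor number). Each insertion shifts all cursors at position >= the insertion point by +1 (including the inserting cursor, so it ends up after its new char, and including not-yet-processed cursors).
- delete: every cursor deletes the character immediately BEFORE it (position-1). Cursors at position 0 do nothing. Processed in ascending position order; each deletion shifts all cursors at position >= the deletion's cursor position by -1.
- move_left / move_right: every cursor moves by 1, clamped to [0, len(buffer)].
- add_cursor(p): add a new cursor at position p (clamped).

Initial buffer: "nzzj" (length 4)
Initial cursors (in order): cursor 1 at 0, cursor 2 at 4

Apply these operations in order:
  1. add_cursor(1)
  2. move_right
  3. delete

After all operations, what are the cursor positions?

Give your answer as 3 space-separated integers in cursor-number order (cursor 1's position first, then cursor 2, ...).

After op 1 (add_cursor(1)): buffer="nzzj" (len 4), cursors c1@0 c3@1 c2@4, authorship ....
After op 2 (move_right): buffer="nzzj" (len 4), cursors c1@1 c3@2 c2@4, authorship ....
After op 3 (delete): buffer="z" (len 1), cursors c1@0 c3@0 c2@1, authorship .

Answer: 0 1 0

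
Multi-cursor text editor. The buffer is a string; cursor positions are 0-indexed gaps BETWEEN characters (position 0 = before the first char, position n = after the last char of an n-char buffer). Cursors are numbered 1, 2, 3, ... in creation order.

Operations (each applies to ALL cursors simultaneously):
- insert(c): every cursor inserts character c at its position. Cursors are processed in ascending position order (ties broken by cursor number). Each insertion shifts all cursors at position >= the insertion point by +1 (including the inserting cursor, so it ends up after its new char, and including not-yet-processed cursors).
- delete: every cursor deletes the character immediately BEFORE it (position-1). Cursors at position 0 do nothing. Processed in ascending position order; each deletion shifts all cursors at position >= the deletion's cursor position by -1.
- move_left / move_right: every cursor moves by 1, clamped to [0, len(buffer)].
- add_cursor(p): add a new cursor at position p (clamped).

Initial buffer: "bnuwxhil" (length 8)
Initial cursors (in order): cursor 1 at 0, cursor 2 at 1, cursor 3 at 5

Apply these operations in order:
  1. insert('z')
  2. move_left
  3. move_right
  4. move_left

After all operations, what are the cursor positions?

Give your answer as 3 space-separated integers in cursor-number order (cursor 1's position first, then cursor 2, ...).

After op 1 (insert('z')): buffer="zbznuwxzhil" (len 11), cursors c1@1 c2@3 c3@8, authorship 1.2....3...
After op 2 (move_left): buffer="zbznuwxzhil" (len 11), cursors c1@0 c2@2 c3@7, authorship 1.2....3...
After op 3 (move_right): buffer="zbznuwxzhil" (len 11), cursors c1@1 c2@3 c3@8, authorship 1.2....3...
After op 4 (move_left): buffer="zbznuwxzhil" (len 11), cursors c1@0 c2@2 c3@7, authorship 1.2....3...

Answer: 0 2 7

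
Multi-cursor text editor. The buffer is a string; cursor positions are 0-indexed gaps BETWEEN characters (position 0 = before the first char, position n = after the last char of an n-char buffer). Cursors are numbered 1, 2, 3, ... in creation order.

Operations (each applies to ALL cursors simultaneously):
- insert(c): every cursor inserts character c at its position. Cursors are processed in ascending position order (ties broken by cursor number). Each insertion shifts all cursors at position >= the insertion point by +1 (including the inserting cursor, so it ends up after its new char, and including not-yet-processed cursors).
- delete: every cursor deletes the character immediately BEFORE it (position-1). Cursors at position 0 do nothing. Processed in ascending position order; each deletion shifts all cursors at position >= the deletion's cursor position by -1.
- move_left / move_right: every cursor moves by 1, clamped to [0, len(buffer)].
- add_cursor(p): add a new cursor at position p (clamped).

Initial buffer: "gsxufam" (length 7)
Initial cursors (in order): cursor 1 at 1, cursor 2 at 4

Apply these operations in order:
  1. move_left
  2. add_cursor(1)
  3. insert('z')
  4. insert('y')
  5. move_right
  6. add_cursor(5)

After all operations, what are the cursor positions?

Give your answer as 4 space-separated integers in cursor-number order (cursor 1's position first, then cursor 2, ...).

Answer: 3 10 6 5

Derivation:
After op 1 (move_left): buffer="gsxufam" (len 7), cursors c1@0 c2@3, authorship .......
After op 2 (add_cursor(1)): buffer="gsxufam" (len 7), cursors c1@0 c3@1 c2@3, authorship .......
After op 3 (insert('z')): buffer="zgzsxzufam" (len 10), cursors c1@1 c3@3 c2@6, authorship 1.3..2....
After op 4 (insert('y')): buffer="zygzysxzyufam" (len 13), cursors c1@2 c3@5 c2@9, authorship 11.33..22....
After op 5 (move_right): buffer="zygzysxzyufam" (len 13), cursors c1@3 c3@6 c2@10, authorship 11.33..22....
After op 6 (add_cursor(5)): buffer="zygzysxzyufam" (len 13), cursors c1@3 c4@5 c3@6 c2@10, authorship 11.33..22....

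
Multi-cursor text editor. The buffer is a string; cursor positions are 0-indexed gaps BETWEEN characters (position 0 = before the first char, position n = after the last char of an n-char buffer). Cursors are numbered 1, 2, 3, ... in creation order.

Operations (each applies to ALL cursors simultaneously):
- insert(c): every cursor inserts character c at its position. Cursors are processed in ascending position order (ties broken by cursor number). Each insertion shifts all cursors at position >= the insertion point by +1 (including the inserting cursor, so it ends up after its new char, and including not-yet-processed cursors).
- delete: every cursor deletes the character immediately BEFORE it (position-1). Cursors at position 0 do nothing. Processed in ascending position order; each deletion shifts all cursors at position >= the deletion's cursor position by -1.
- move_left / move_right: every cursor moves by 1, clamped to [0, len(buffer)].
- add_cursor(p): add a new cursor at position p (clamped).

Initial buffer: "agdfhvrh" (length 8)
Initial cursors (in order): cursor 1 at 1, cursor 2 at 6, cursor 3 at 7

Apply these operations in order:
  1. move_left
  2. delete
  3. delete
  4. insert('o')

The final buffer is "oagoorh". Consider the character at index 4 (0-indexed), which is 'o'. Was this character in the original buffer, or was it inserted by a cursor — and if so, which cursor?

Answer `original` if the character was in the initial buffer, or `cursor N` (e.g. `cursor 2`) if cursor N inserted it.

After op 1 (move_left): buffer="agdfhvrh" (len 8), cursors c1@0 c2@5 c3@6, authorship ........
After op 2 (delete): buffer="agdfrh" (len 6), cursors c1@0 c2@4 c3@4, authorship ......
After op 3 (delete): buffer="agrh" (len 4), cursors c1@0 c2@2 c3@2, authorship ....
After op 4 (insert('o')): buffer="oagoorh" (len 7), cursors c1@1 c2@5 c3@5, authorship 1..23..
Authorship (.=original, N=cursor N): 1 . . 2 3 . .
Index 4: author = 3

Answer: cursor 3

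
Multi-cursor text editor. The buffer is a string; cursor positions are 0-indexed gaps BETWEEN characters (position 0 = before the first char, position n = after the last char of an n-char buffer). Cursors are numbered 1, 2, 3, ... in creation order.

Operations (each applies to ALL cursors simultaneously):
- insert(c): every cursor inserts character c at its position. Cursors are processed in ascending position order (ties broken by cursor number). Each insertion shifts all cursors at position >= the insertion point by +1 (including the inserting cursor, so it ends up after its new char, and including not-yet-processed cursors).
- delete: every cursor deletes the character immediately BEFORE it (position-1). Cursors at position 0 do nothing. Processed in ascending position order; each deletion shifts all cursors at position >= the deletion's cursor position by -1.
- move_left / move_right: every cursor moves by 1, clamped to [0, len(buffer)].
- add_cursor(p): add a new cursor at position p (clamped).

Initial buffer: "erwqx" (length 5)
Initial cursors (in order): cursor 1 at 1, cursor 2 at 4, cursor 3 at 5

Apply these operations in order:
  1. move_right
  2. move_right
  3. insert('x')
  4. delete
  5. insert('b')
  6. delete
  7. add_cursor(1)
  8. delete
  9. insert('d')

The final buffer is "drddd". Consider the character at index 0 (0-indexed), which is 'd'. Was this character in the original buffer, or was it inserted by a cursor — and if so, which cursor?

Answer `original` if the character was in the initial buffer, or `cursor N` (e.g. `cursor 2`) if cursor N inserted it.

After op 1 (move_right): buffer="erwqx" (len 5), cursors c1@2 c2@5 c3@5, authorship .....
After op 2 (move_right): buffer="erwqx" (len 5), cursors c1@3 c2@5 c3@5, authorship .....
After op 3 (insert('x')): buffer="erwxqxxx" (len 8), cursors c1@4 c2@8 c3@8, authorship ...1..23
After op 4 (delete): buffer="erwqx" (len 5), cursors c1@3 c2@5 c3@5, authorship .....
After op 5 (insert('b')): buffer="erwbqxbb" (len 8), cursors c1@4 c2@8 c3@8, authorship ...1..23
After op 6 (delete): buffer="erwqx" (len 5), cursors c1@3 c2@5 c3@5, authorship .....
After op 7 (add_cursor(1)): buffer="erwqx" (len 5), cursors c4@1 c1@3 c2@5 c3@5, authorship .....
After op 8 (delete): buffer="r" (len 1), cursors c4@0 c1@1 c2@1 c3@1, authorship .
After op 9 (insert('d')): buffer="drddd" (len 5), cursors c4@1 c1@5 c2@5 c3@5, authorship 4.123
Authorship (.=original, N=cursor N): 4 . 1 2 3
Index 0: author = 4

Answer: cursor 4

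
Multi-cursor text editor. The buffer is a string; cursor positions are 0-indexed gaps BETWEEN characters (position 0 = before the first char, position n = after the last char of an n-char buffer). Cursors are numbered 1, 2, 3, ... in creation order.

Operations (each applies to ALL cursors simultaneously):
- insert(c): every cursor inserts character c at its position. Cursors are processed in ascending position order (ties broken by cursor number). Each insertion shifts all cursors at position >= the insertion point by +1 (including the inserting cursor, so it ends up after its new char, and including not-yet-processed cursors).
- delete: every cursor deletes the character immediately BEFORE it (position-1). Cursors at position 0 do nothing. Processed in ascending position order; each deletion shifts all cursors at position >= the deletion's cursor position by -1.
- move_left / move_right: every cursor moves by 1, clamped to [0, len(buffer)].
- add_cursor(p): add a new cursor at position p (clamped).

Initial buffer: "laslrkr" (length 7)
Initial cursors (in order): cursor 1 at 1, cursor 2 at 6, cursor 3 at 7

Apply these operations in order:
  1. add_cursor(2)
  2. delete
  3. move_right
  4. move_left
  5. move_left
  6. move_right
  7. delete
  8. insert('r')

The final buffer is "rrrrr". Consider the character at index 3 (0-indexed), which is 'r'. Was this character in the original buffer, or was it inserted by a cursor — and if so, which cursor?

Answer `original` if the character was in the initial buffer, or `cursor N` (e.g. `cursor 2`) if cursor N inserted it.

After op 1 (add_cursor(2)): buffer="laslrkr" (len 7), cursors c1@1 c4@2 c2@6 c3@7, authorship .......
After op 2 (delete): buffer="slr" (len 3), cursors c1@0 c4@0 c2@3 c3@3, authorship ...
After op 3 (move_right): buffer="slr" (len 3), cursors c1@1 c4@1 c2@3 c3@3, authorship ...
After op 4 (move_left): buffer="slr" (len 3), cursors c1@0 c4@0 c2@2 c3@2, authorship ...
After op 5 (move_left): buffer="slr" (len 3), cursors c1@0 c4@0 c2@1 c3@1, authorship ...
After op 6 (move_right): buffer="slr" (len 3), cursors c1@1 c4@1 c2@2 c3@2, authorship ...
After op 7 (delete): buffer="r" (len 1), cursors c1@0 c2@0 c3@0 c4@0, authorship .
After op 8 (insert('r')): buffer="rrrrr" (len 5), cursors c1@4 c2@4 c3@4 c4@4, authorship 1234.
Authorship (.=original, N=cursor N): 1 2 3 4 .
Index 3: author = 4

Answer: cursor 4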